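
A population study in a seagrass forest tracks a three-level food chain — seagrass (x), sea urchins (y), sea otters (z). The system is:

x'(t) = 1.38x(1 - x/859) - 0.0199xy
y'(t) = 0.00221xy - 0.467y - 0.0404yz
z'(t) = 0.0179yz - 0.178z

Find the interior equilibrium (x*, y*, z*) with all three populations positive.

From dz/dt = 0: 0.0179y* = 0.178, so y* = 9.94.
From dx/dt = 0: 1.38(1 - x*/859) = 0.0199·9.94, giving x* = 859·(1 - 0.143) = 736.
From dy/dt = 0: 0.00221·736 - 0.467 = 0.0404z*, so z* = 1.16/0.0404 = 28.7.

x* ≈ 736, y* ≈ 9.94, z* ≈ 28.7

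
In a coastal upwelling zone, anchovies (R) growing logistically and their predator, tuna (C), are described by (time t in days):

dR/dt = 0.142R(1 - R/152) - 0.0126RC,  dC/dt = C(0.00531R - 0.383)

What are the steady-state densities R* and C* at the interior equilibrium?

R* ≈ 72.1, C* ≈ 5.92

From dC/dt = 0 with C > 0: 0.00531R* = 0.383, so R* = 72.1.
Substitute into dR/dt = 0: 0.142(1 - 72.1/152) = 0.0126C*.
The bracket is 0.525, giving C* = 0.0746/0.0126 = 5.92.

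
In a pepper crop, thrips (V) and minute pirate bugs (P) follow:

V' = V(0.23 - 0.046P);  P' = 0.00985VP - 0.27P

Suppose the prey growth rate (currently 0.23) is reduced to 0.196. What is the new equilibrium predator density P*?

P* ≈ 4.26

At the interior fixed point, setting dV/dt = 0 with V > 0 fixes P* = (prey growth rate)/(VP coefficient) — independent of the other coefficients.
With the change, P* = 0.196/0.046 = 4.26; it falls from 5.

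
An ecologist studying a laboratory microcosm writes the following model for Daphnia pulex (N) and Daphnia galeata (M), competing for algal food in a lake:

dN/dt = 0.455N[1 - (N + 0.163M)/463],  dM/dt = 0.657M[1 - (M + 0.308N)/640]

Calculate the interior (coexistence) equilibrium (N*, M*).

Setting both brackets to zero gives the nullclines N + 0.163M = 463 and 0.308N + M = 640.
Substituting M = 640 - 0.308N into the first: N(1 - 0.163·0.308) = 463 - 0.163·640.
So N* = 359/0.95 = 378, and then M* = 640 - 0.308·378 = 524.

N* ≈ 378, M* ≈ 524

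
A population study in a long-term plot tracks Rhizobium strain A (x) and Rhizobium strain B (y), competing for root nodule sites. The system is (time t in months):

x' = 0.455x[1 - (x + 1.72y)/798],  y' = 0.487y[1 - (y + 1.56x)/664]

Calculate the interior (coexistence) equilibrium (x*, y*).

x* ≈ 204, y* ≈ 345

Setting both brackets to zero gives the nullclines x + 1.72y = 798 and 1.56x + y = 664.
Substituting y = 664 - 1.56x into the first: x(1 - 1.72·1.56) = 798 - 1.72·664.
So x* = -344/-1.68 = 204, and then y* = 664 - 1.56·204 = 345.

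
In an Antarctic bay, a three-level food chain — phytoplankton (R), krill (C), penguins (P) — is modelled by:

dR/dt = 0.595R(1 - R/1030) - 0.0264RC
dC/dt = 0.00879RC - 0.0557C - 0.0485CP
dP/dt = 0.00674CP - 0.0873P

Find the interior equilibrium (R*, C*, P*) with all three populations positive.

From dP/dt = 0: 0.00674C* = 0.0873, so C* = 13.
From dR/dt = 0: 0.595(1 - R*/1030) = 0.0264·13, giving R* = 1030·(1 - 0.575) = 438.
From dC/dt = 0: 0.00879·438 - 0.0557 = 0.0485P*, so P* = 3.79/0.0485 = 78.2.

R* ≈ 438, C* ≈ 13, P* ≈ 78.2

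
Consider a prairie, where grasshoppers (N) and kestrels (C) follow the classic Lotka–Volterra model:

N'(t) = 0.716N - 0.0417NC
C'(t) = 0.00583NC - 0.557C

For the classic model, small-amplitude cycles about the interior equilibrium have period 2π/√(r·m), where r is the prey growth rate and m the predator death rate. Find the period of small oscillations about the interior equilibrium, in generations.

T ≈ 9.95 generations

Here r = 0.716 and m = 0.557, so r·m = 0.399.
ω = √0.399 = 0.632 per generation, hence T = 2π/ω ≈ 9.95 generations.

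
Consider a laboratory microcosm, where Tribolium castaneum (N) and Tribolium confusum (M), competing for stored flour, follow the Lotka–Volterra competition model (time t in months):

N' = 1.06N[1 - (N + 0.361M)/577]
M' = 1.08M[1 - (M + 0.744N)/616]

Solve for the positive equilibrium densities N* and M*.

N* ≈ 485, M* ≈ 255

Setting both brackets to zero gives the nullclines N + 0.361M = 577 and 0.744N + M = 616.
Substituting M = 616 - 0.744N into the first: N(1 - 0.361·0.744) = 577 - 0.361·616.
So N* = 355/0.731 = 485, and then M* = 616 - 0.744·485 = 255.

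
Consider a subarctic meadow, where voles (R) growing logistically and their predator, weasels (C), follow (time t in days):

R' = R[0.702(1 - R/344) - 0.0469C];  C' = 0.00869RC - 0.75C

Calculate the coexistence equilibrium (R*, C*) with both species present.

From dC/dt = 0 with C > 0: 0.00869R* = 0.75, so R* = 86.3.
Substitute into dR/dt = 0: 0.702(1 - 86.3/344) = 0.0469C*.
The bracket is 0.749, giving C* = 0.526/0.0469 = 11.2.

R* ≈ 86.3, C* ≈ 11.2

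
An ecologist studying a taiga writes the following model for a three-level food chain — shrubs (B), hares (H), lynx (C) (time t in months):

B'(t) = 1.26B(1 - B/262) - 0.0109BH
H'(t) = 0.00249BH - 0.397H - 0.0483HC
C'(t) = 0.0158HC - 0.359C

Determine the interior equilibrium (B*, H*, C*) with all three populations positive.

B* ≈ 211, H* ≈ 22.7, C* ≈ 2.63

From dC/dt = 0: 0.0158H* = 0.359, so H* = 22.7.
From dB/dt = 0: 1.26(1 - B*/262) = 0.0109·22.7, giving B* = 262·(1 - 0.197) = 211.
From dH/dt = 0: 0.00249·211 - 0.397 = 0.0483C*, so C* = 0.127/0.0483 = 2.63.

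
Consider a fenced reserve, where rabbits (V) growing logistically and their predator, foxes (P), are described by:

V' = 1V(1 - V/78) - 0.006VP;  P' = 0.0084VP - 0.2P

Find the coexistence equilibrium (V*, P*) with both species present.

V* ≈ 23.8, P* ≈ 116

From dP/dt = 0 with P > 0: 0.0084V* = 0.2, so V* = 23.8.
Substitute into dV/dt = 0: 1(1 - 23.8/78) = 0.006P*.
The bracket is 0.695, giving P* = 0.695/0.006 = 116.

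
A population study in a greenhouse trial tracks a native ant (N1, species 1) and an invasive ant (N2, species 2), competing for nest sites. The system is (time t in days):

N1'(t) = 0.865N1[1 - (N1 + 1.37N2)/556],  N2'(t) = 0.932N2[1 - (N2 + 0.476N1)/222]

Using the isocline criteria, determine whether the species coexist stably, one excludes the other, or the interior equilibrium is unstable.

Compare the nullcline intercepts: K1/α12 = 556/1.37 = 406 > K2 = 222; K2/α21 = 222/0.476 = 466 < K1 = 556.
Since the inequalities point opposite ways, species 1 can invade but species 2 cannot.

species 1 excludes species 2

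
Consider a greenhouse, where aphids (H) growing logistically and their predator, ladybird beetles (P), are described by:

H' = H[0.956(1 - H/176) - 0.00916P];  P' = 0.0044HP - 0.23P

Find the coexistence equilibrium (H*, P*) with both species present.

H* ≈ 52.3, P* ≈ 73.4

From dP/dt = 0 with P > 0: 0.0044H* = 0.23, so H* = 52.3.
Substitute into dH/dt = 0: 0.956(1 - 52.3/176) = 0.00916P*.
The bracket is 0.703, giving P* = 0.672/0.00916 = 73.4.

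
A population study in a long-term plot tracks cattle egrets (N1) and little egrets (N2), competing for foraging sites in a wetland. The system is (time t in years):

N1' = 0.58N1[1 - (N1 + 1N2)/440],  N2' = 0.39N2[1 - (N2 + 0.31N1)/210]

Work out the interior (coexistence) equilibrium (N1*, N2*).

N1* ≈ 333, N2* ≈ 107

Setting both brackets to zero gives the nullclines N1 + 1N2 = 440 and 0.31N1 + N2 = 210.
Substituting N2 = 210 - 0.31N1 into the first: N1(1 - 1·0.31) = 440 - 1·210.
So N1* = 230/0.69 = 333, and then N2* = 210 - 0.31·333 = 107.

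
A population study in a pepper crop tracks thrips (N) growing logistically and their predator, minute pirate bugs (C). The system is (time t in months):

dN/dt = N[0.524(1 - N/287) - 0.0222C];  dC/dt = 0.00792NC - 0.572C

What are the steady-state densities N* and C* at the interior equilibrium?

From dC/dt = 0 with C > 0: 0.00792N* = 0.572, so N* = 72.2.
Substitute into dN/dt = 0: 0.524(1 - 72.2/287) = 0.0222C*.
The bracket is 0.748, giving C* = 0.392/0.0222 = 17.7.

N* ≈ 72.2, C* ≈ 17.7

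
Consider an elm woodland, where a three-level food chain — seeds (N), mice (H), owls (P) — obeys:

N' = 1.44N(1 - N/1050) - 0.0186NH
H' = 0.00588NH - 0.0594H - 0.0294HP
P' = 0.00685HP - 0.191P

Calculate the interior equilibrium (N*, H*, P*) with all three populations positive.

N* ≈ 672, H* ≈ 27.9, P* ≈ 132

From dP/dt = 0: 0.00685H* = 0.191, so H* = 27.9.
From dN/dt = 0: 1.44(1 - N*/1050) = 0.0186·27.9, giving N* = 1050·(1 - 0.36) = 672.
From dH/dt = 0: 0.00588·672 - 0.0594 = 0.0294P*, so P* = 3.89/0.0294 = 132.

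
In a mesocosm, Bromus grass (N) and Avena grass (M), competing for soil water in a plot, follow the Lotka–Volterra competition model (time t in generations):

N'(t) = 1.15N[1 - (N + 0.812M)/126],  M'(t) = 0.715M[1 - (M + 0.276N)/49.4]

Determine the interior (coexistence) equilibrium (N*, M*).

N* ≈ 111, M* ≈ 18.8

Setting both brackets to zero gives the nullclines N + 0.812M = 126 and 0.276N + M = 49.4.
Substituting M = 49.4 - 0.276N into the first: N(1 - 0.812·0.276) = 126 - 0.812·49.4.
So N* = 85.9/0.776 = 111, and then M* = 49.4 - 0.276·111 = 18.8.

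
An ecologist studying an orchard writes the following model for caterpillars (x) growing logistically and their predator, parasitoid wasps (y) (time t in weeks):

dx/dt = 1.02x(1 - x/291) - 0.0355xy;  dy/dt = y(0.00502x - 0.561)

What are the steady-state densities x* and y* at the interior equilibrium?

From dy/dt = 0 with y > 0: 0.00502x* = 0.561, so x* = 112.
Substitute into dx/dt = 0: 1.02(1 - 112/291) = 0.0355y*.
The bracket is 0.616, giving y* = 0.628/0.0355 = 17.7.

x* ≈ 112, y* ≈ 17.7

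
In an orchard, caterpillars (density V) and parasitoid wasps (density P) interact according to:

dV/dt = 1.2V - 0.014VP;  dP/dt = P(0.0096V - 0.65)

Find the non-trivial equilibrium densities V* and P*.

V* ≈ 67.7, P* ≈ 85.7

Set dP/dt = 0 with P > 0: 0.0096V - 0.65 = 0, so V* = 0.65/0.0096 = 67.7.
Set dV/dt = 0 with V > 0: 1.2 - 0.014P = 0, so P* = 1.2/0.014 = 85.7.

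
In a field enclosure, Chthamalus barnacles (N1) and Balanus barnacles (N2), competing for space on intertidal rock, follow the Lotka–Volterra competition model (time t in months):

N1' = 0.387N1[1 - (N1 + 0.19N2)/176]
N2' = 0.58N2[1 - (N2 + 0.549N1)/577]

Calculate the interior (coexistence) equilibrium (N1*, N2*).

Setting both brackets to zero gives the nullclines N1 + 0.19N2 = 176 and 0.549N1 + N2 = 577.
Substituting N2 = 577 - 0.549N1 into the first: N1(1 - 0.19·0.549) = 176 - 0.19·577.
So N1* = 66.4/0.896 = 74.1, and then N2* = 577 - 0.549·74.1 = 536.

N1* ≈ 74.1, N2* ≈ 536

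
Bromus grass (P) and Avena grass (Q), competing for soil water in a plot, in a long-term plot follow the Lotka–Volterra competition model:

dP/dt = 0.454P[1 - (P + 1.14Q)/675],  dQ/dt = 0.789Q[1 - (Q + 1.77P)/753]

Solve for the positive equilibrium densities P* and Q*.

Setting both brackets to zero gives the nullclines P + 1.14Q = 675 and 1.77P + Q = 753.
Substituting Q = 753 - 1.77P into the first: P(1 - 1.14·1.77) = 675 - 1.14·753.
So P* = -183/-1.02 = 180, and then Q* = 753 - 1.77·180 = 434.

P* ≈ 180, Q* ≈ 434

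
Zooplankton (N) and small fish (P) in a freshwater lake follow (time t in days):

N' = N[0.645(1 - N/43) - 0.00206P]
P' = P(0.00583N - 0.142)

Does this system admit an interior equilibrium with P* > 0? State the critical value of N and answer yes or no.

The predator equation gives dP/dt > 0 only when N > 0.142/0.00583 = 24.4.
Without the predator, N → K = 43. Since 43 > 24.4, the predator can invade and persist.

Threshold N = 24.4; K > 24.4, so yes, the predator persists.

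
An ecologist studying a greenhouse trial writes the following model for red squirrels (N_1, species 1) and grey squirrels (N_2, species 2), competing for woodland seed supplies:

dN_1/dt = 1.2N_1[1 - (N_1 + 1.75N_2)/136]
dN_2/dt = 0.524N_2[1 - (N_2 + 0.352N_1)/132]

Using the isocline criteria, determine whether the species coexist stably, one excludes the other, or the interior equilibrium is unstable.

Compare the nullcline intercepts: K1/α12 = 136/1.75 = 77.7 < K2 = 132; K2/α21 = 132/0.352 = 375 > K1 = 136.
Since the inequalities point opposite ways, species 2 can invade but species 1 cannot.

species 2 excludes species 1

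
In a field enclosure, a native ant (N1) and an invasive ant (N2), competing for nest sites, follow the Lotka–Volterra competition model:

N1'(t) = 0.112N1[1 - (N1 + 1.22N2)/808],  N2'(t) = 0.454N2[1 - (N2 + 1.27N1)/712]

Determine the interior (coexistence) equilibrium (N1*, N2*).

Setting both brackets to zero gives the nullclines N1 + 1.22N2 = 808 and 1.27N1 + N2 = 712.
Substituting N2 = 712 - 1.27N1 into the first: N1(1 - 1.22·1.27) = 808 - 1.22·712.
So N1* = -60.6/-0.549 = 110, and then N2* = 712 - 1.27·110 = 572.

N1* ≈ 110, N2* ≈ 572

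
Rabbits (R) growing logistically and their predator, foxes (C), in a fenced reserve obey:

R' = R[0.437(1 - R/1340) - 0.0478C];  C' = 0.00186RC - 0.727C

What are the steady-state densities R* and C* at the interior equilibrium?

R* ≈ 391, C* ≈ 6.48

From dC/dt = 0 with C > 0: 0.00186R* = 0.727, so R* = 391.
Substitute into dR/dt = 0: 0.437(1 - 391/1340) = 0.0478C*.
The bracket is 0.708, giving C* = 0.31/0.0478 = 6.48.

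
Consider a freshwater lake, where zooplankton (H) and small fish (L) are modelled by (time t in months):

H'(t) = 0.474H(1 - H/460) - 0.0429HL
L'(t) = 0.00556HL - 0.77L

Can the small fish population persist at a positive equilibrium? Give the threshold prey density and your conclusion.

Threshold H = 138; K > 138, so yes, the predator persists.

The predator equation gives dL/dt > 0 only when H > 0.77/0.00556 = 138.
Without the predator, H → K = 460. Since 460 > 138, the predator can invade and persist.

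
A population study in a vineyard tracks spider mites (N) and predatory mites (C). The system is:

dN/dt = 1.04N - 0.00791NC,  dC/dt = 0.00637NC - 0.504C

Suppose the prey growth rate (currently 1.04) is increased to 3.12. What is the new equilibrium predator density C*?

At the interior fixed point, setting dN/dt = 0 with N > 0 fixes C* = (prey growth rate)/(NC coefficient) — independent of the other coefficients.
With the change, C* = 3.12/0.00791 = 394; it rises from 131.

C* ≈ 394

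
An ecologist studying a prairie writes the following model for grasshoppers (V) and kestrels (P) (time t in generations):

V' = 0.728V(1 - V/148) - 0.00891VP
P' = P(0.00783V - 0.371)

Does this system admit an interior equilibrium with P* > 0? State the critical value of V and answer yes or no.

The predator equation gives dP/dt > 0 only when V > 0.371/0.00783 = 47.4.
Without the predator, V → K = 148. Since 148 > 47.4, the predator can invade and persist.

Threshold V = 47.4; K > 47.4, so yes, the predator persists.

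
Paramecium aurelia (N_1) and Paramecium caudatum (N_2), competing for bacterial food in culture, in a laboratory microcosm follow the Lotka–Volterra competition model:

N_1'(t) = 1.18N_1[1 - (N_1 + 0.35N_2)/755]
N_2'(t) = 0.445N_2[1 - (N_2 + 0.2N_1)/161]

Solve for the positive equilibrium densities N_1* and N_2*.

Setting both brackets to zero gives the nullclines N_1 + 0.35N_2 = 755 and 0.2N_1 + N_2 = 161.
Substituting N_2 = 161 - 0.2N_1 into the first: N_1(1 - 0.35·0.2) = 755 - 0.35·161.
So N_1* = 699/0.93 = 751, and then N_2* = 161 - 0.2·751 = 10.8.

N_1* ≈ 751, N_2* ≈ 10.8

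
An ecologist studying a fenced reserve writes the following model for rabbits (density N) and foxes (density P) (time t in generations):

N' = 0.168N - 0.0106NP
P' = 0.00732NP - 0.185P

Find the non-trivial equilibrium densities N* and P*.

Set dP/dt = 0 with P > 0: 0.00732N - 0.185 = 0, so N* = 0.185/0.00732 = 25.3.
Set dN/dt = 0 with N > 0: 0.168 - 0.0106P = 0, so P* = 0.168/0.0106 = 15.8.

N* ≈ 25.3, P* ≈ 15.8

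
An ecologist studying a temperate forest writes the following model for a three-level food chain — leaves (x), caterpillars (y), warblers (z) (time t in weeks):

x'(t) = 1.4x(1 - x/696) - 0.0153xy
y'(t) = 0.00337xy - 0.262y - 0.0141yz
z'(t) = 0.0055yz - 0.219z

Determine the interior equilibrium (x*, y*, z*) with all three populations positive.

x* ≈ 393, y* ≈ 39.8, z* ≈ 75.4

From dz/dt = 0: 0.0055y* = 0.219, so y* = 39.8.
From dx/dt = 0: 1.4(1 - x*/696) = 0.0153·39.8, giving x* = 696·(1 - 0.435) = 393.
From dy/dt = 0: 0.00337·393 - 0.262 = 0.0141z*, so z* = 1.06/0.0141 = 75.4.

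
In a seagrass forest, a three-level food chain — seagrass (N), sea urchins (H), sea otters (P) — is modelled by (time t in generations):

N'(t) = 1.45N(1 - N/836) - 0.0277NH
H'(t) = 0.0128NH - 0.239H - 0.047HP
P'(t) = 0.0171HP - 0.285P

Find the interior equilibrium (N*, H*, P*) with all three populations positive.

N* ≈ 570, H* ≈ 16.7, P* ≈ 150

From dP/dt = 0: 0.0171H* = 0.285, so H* = 16.7.
From dN/dt = 0: 1.45(1 - N*/836) = 0.0277·16.7, giving N* = 836·(1 - 0.318) = 570.
From dH/dt = 0: 0.0128·570 - 0.239 = 0.047P*, so P* = 7.05/0.047 = 150.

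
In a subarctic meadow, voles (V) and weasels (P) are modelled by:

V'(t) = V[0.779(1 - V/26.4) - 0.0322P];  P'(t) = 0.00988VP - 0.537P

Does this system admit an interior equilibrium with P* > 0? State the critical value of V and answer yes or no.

Threshold V = 54.4; K < 54.4, so no, the predator goes extinct.

The predator equation gives dP/dt > 0 only when V > 0.537/0.00988 = 54.4.
Without the predator, V → K = 26.4. Since 26.4 < 54.4, the predator cannot invade.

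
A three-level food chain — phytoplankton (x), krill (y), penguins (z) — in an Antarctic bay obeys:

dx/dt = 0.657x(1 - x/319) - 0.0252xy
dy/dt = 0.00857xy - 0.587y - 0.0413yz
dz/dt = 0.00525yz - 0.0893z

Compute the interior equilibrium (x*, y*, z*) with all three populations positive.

From dz/dt = 0: 0.00525y* = 0.0893, so y* = 17.
From dx/dt = 0: 0.657(1 - x*/319) = 0.0252·17, giving x* = 319·(1 - 0.652) = 111.
From dy/dt = 0: 0.00857·111 - 0.587 = 0.0413z*, so z* = 0.363/0.0413 = 8.79.

x* ≈ 111, y* ≈ 17, z* ≈ 8.79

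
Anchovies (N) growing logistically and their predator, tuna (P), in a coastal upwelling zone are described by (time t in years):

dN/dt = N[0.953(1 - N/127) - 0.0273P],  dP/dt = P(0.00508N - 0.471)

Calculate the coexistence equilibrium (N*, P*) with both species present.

From dP/dt = 0 with P > 0: 0.00508N* = 0.471, so N* = 92.7.
Substitute into dN/dt = 0: 0.953(1 - 92.7/127) = 0.0273P*.
The bracket is 0.27, giving P* = 0.257/0.0273 = 9.42.

N* ≈ 92.7, P* ≈ 9.42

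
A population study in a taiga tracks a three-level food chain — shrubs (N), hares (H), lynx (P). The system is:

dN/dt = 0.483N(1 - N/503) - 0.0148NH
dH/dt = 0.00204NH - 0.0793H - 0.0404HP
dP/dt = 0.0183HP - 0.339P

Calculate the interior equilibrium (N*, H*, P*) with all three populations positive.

N* ≈ 217, H* ≈ 18.5, P* ≈ 9.02

From dP/dt = 0: 0.0183H* = 0.339, so H* = 18.5.
From dN/dt = 0: 0.483(1 - N*/503) = 0.0148·18.5, giving N* = 503·(1 - 0.568) = 217.
From dH/dt = 0: 0.00204·217 - 0.0793 = 0.0404P*, so P* = 0.364/0.0404 = 9.02.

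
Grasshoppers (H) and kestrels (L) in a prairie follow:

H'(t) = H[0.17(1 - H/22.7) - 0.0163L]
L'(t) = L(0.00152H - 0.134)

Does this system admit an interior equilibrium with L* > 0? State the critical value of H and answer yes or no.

Threshold H = 88.2; K < 88.2, so no, the predator goes extinct.

The predator equation gives dL/dt > 0 only when H > 0.134/0.00152 = 88.2.
Without the predator, H → K = 22.7. Since 22.7 < 88.2, the predator cannot invade.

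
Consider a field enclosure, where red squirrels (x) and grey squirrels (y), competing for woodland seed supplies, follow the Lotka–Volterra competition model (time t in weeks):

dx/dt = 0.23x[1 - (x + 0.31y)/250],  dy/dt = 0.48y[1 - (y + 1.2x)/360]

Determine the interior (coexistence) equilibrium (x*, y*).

Setting both brackets to zero gives the nullclines x + 0.31y = 250 and 1.2x + y = 360.
Substituting y = 360 - 1.2x into the first: x(1 - 0.31·1.2) = 250 - 0.31·360.
So x* = 138/0.628 = 220, and then y* = 360 - 1.2·220 = 95.5.

x* ≈ 220, y* ≈ 95.5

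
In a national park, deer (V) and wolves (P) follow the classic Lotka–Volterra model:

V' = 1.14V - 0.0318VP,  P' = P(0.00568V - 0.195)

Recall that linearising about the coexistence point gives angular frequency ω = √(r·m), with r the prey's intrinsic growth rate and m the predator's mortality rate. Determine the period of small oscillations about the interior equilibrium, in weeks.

T ≈ 13.3 weeks

Here r = 1.14 and m = 0.195, so r·m = 0.222.
ω = √0.222 = 0.471 per week, hence T = 2π/ω ≈ 13.3 weeks.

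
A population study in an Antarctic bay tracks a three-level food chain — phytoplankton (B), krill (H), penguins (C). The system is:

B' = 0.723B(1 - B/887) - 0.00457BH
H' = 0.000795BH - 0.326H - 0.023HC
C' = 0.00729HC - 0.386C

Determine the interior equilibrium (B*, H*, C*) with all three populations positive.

B* ≈ 590, H* ≈ 52.9, C* ≈ 6.22

From dC/dt = 0: 0.00729H* = 0.386, so H* = 52.9.
From dB/dt = 0: 0.723(1 - B*/887) = 0.00457·52.9, giving B* = 887·(1 - 0.335) = 590.
From dH/dt = 0: 0.000795·590 - 0.326 = 0.023C*, so C* = 0.143/0.023 = 6.22.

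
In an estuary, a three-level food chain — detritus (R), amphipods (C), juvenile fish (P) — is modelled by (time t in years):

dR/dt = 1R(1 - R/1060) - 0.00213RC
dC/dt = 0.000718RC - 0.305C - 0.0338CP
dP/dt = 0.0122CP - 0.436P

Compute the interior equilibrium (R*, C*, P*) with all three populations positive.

R* ≈ 979, C* ≈ 35.7, P* ≈ 11.8

From dP/dt = 0: 0.0122C* = 0.436, so C* = 35.7.
From dR/dt = 0: 1(1 - R*/1060) = 0.00213·35.7, giving R* = 1060·(1 - 0.0761) = 979.
From dC/dt = 0: 0.000718·979 - 0.305 = 0.0338P*, so P* = 0.398/0.0338 = 11.8.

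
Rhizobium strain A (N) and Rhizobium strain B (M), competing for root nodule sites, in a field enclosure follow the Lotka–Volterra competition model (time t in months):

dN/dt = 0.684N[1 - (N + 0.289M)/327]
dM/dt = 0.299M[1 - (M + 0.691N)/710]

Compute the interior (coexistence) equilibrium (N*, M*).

N* ≈ 152, M* ≈ 605

Setting both brackets to zero gives the nullclines N + 0.289M = 327 and 0.691N + M = 710.
Substituting M = 710 - 0.691N into the first: N(1 - 0.289·0.691) = 327 - 0.289·710.
So N* = 122/0.8 = 152, and then M* = 710 - 0.691·152 = 605.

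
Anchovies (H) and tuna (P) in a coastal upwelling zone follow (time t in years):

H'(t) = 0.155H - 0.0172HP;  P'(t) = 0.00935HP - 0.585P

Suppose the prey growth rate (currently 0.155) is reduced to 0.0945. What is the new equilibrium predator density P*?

P* ≈ 5.49

At the interior fixed point, setting dH/dt = 0 with H > 0 fixes P* = (prey growth rate)/(HP coefficient) — independent of the other coefficients.
With the change, P* = 0.0945/0.0172 = 5.49; it falls from 9.01.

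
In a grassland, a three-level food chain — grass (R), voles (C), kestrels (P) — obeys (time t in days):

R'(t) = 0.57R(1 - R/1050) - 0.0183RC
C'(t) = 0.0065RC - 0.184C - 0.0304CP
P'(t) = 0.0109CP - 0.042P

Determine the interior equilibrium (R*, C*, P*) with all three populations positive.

R* ≈ 920, C* ≈ 3.85, P* ≈ 191

From dP/dt = 0: 0.0109C* = 0.042, so C* = 3.85.
From dR/dt = 0: 0.57(1 - R*/1050) = 0.0183·3.85, giving R* = 1050·(1 - 0.124) = 920.
From dC/dt = 0: 0.0065·920 - 0.184 = 0.0304P*, so P* = 5.8/0.0304 = 191.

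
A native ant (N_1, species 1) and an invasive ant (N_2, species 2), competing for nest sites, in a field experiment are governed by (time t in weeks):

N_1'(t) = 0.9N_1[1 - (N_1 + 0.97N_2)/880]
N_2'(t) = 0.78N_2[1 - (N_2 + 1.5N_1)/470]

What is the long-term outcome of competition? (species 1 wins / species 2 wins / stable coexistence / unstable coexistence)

Compare the nullcline intercepts: K1/α12 = 880/0.97 = 907 > K2 = 470; K2/α21 = 470/1.5 = 313 < K1 = 880.
Since the inequalities point opposite ways, species 1 can invade but species 2 cannot.

species 1 excludes species 2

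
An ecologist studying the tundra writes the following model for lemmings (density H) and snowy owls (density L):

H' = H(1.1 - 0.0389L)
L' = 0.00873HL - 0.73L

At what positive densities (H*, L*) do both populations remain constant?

Set dL/dt = 0 with L > 0: 0.00873H - 0.73 = 0, so H* = 0.73/0.00873 = 83.6.
Set dH/dt = 0 with H > 0: 1.1 - 0.0389L = 0, so L* = 1.1/0.0389 = 28.3.

H* ≈ 83.6, L* ≈ 28.3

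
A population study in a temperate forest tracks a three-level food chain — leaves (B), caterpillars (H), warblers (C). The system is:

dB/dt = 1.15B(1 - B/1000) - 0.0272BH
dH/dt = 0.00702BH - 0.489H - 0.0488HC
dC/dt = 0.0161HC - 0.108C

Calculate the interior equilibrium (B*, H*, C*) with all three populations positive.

B* ≈ 841, H* ≈ 6.71, C* ≈ 111

From dC/dt = 0: 0.0161H* = 0.108, so H* = 6.71.
From dB/dt = 0: 1.15(1 - B*/1000) = 0.0272·6.71, giving B* = 1000·(1 - 0.159) = 841.
From dH/dt = 0: 0.00702·841 - 0.489 = 0.0488C*, so C* = 5.42/0.0488 = 111.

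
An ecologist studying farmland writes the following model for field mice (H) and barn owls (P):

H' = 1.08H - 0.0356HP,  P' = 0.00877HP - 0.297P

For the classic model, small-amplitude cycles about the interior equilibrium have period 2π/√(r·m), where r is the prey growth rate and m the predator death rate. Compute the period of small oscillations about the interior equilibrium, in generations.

T ≈ 11.1 generations

Here r = 1.08 and m = 0.297, so r·m = 0.321.
ω = √0.321 = 0.566 per generation, hence T = 2π/ω ≈ 11.1 generations.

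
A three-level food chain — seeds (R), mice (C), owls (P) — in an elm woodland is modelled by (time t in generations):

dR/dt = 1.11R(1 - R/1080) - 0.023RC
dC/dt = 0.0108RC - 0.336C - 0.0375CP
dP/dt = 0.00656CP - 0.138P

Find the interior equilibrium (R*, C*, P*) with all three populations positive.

R* ≈ 609, C* ≈ 21, P* ≈ 166

From dP/dt = 0: 0.00656C* = 0.138, so C* = 21.
From dR/dt = 0: 1.11(1 - R*/1080) = 0.023·21, giving R* = 1080·(1 - 0.436) = 609.
From dC/dt = 0: 0.0108·609 - 0.336 = 0.0375P*, so P* = 6.24/0.0375 = 166.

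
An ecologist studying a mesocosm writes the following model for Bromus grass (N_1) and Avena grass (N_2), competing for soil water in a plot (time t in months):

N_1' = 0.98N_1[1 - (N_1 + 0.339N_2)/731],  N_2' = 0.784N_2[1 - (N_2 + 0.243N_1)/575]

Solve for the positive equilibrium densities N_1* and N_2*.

Setting both brackets to zero gives the nullclines N_1 + 0.339N_2 = 731 and 0.243N_1 + N_2 = 575.
Substituting N_2 = 575 - 0.243N_1 into the first: N_1(1 - 0.339·0.243) = 731 - 0.339·575.
So N_1* = 536/0.918 = 584, and then N_2* = 575 - 0.243·584 = 433.

N_1* ≈ 584, N_2* ≈ 433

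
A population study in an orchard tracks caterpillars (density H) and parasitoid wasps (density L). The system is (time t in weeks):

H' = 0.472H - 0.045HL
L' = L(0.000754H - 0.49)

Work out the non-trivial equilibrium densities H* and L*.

H* ≈ 650, L* ≈ 10.5

Set dL/dt = 0 with L > 0: 0.000754H - 0.49 = 0, so H* = 0.49/0.000754 = 650.
Set dH/dt = 0 with H > 0: 0.472 - 0.045L = 0, so L* = 0.472/0.045 = 10.5.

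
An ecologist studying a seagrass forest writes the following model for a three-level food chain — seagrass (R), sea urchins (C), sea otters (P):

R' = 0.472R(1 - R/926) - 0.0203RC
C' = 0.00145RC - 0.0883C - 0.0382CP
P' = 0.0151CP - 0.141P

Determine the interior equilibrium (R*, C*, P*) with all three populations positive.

R* ≈ 554, C* ≈ 9.34, P* ≈ 18.7

From dP/dt = 0: 0.0151C* = 0.141, so C* = 9.34.
From dR/dt = 0: 0.472(1 - R*/926) = 0.0203·9.34, giving R* = 926·(1 - 0.402) = 554.
From dC/dt = 0: 0.00145·554 - 0.0883 = 0.0382P*, so P* = 0.715/0.0382 = 18.7.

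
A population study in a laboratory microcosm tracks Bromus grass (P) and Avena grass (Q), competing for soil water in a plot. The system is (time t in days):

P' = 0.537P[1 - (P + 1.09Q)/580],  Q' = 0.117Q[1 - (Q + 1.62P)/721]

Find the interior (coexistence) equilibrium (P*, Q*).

Setting both brackets to zero gives the nullclines P + 1.09Q = 580 and 1.62P + Q = 721.
Substituting Q = 721 - 1.62P into the first: P(1 - 1.09·1.62) = 580 - 1.09·721.
So P* = -206/-0.766 = 269, and then Q* = 721 - 1.62·269 = 285.

P* ≈ 269, Q* ≈ 285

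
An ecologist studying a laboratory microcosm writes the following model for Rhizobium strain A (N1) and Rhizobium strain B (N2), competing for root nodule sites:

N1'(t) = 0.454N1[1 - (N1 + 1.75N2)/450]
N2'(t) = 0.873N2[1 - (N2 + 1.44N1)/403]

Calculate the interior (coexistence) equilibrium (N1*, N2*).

N1* ≈ 168, N2* ≈ 161

Setting both brackets to zero gives the nullclines N1 + 1.75N2 = 450 and 1.44N1 + N2 = 403.
Substituting N2 = 403 - 1.44N1 into the first: N1(1 - 1.75·1.44) = 450 - 1.75·403.
So N1* = -255/-1.52 = 168, and then N2* = 403 - 1.44·168 = 161.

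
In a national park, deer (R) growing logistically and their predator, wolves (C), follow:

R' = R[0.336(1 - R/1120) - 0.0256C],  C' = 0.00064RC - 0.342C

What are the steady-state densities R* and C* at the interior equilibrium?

From dC/dt = 0 with C > 0: 0.00064R* = 0.342, so R* = 534.
Substitute into dR/dt = 0: 0.336(1 - 534/1120) = 0.0256C*.
The bracket is 0.523, giving C* = 0.176/0.0256 = 6.86.

R* ≈ 534, C* ≈ 6.86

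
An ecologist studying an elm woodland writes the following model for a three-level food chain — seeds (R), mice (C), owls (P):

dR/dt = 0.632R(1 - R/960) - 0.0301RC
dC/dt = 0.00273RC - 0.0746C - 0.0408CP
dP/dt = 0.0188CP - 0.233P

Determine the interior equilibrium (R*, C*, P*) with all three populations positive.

From dP/dt = 0: 0.0188C* = 0.233, so C* = 12.4.
From dR/dt = 0: 0.632(1 - R*/960) = 0.0301·12.4, giving R* = 960·(1 - 0.59) = 393.
From dC/dt = 0: 0.00273·393 - 0.0746 = 0.0408P*, so P* = 0.999/0.0408 = 24.5.

R* ≈ 393, C* ≈ 12.4, P* ≈ 24.5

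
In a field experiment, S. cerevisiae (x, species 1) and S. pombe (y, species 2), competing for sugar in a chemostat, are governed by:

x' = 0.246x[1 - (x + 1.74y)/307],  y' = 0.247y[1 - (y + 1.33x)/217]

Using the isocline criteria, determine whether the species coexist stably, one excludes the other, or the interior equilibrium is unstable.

Compare the nullcline intercepts: K1/α12 = 307/1.74 = 176 < K2 = 217; K2/α21 = 217/1.33 = 163 < K1 = 307.
Since both are reversed, neither can invade when rare; the interior point is a saddle.

unstable coexistence (outcome depends on initial conditions)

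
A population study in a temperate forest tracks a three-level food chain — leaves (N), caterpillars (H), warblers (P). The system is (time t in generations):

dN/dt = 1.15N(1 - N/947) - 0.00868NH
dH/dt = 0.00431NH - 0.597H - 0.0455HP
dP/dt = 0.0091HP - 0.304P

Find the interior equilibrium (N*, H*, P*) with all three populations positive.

From dP/dt = 0: 0.0091H* = 0.304, so H* = 33.4.
From dN/dt = 0: 1.15(1 - N*/947) = 0.00868·33.4, giving N* = 947·(1 - 0.252) = 708.
From dH/dt = 0: 0.00431·708 - 0.597 = 0.0455P*, so P* = 2.46/0.0455 = 54.

N* ≈ 708, H* ≈ 33.4, P* ≈ 54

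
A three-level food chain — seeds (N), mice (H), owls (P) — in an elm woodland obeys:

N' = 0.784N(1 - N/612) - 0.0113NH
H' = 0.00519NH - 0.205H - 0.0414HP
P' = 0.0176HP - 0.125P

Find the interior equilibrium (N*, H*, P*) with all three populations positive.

From dP/dt = 0: 0.0176H* = 0.125, so H* = 7.1.
From dN/dt = 0: 0.784(1 - N*/612) = 0.0113·7.1, giving N* = 612·(1 - 0.102) = 549.
From dH/dt = 0: 0.00519·549 - 0.205 = 0.0414P*, so P* = 2.65/0.0414 = 63.9.

N* ≈ 549, H* ≈ 7.1, P* ≈ 63.9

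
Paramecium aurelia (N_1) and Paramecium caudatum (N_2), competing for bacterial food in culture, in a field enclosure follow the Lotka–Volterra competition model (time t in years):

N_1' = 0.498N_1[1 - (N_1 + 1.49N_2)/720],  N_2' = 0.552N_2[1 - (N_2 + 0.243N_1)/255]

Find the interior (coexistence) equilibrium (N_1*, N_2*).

Setting both brackets to zero gives the nullclines N_1 + 1.49N_2 = 720 and 0.243N_1 + N_2 = 255.
Substituting N_2 = 255 - 0.243N_1 into the first: N_1(1 - 1.49·0.243) = 720 - 1.49·255.
So N_1* = 340/0.638 = 533, and then N_2* = 255 - 0.243·533 = 125.

N_1* ≈ 533, N_2* ≈ 125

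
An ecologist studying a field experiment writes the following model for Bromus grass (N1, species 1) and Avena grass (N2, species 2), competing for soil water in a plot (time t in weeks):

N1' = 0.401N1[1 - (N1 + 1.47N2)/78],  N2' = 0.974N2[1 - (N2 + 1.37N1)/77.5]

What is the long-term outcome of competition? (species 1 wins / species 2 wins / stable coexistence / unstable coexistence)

unstable coexistence (outcome depends on initial conditions)

Compare the nullcline intercepts: K1/α12 = 78/1.47 = 53.1 < K2 = 77.5; K2/α21 = 77.5/1.37 = 56.6 < K1 = 78.
Since both are reversed, neither can invade when rare; the interior point is a saddle.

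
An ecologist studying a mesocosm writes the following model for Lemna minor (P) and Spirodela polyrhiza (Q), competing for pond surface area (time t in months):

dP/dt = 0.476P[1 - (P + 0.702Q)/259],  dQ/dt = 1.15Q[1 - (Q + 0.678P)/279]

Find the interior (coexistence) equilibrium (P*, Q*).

Setting both brackets to zero gives the nullclines P + 0.702Q = 259 and 0.678P + Q = 279.
Substituting Q = 279 - 0.678P into the first: P(1 - 0.702·0.678) = 259 - 0.702·279.
So P* = 63.1/0.524 = 120, and then Q* = 279 - 0.678·120 = 197.

P* ≈ 120, Q* ≈ 197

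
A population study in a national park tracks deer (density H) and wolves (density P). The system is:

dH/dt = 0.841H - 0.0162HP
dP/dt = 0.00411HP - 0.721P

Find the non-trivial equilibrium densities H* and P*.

Set dP/dt = 0 with P > 0: 0.00411H - 0.721 = 0, so H* = 0.721/0.00411 = 175.
Set dH/dt = 0 with H > 0: 0.841 - 0.0162P = 0, so P* = 0.841/0.0162 = 51.9.

H* ≈ 175, P* ≈ 51.9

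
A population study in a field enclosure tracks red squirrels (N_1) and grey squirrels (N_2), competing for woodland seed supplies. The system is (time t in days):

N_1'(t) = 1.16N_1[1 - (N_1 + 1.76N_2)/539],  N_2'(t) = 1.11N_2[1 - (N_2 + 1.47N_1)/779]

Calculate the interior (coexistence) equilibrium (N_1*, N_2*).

N_1* ≈ 524, N_2* ≈ 8.4

Setting both brackets to zero gives the nullclines N_1 + 1.76N_2 = 539 and 1.47N_1 + N_2 = 779.
Substituting N_2 = 779 - 1.47N_1 into the first: N_1(1 - 1.76·1.47) = 539 - 1.76·779.
So N_1* = -832/-1.59 = 524, and then N_2* = 779 - 1.47·524 = 8.4.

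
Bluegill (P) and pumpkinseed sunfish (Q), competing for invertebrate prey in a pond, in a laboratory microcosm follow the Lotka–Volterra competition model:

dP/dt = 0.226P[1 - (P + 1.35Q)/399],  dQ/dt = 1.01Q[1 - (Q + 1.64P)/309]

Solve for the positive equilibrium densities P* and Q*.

P* ≈ 15, Q* ≈ 284

Setting both brackets to zero gives the nullclines P + 1.35Q = 399 and 1.64P + Q = 309.
Substituting Q = 309 - 1.64P into the first: P(1 - 1.35·1.64) = 399 - 1.35·309.
So P* = -18.2/-1.21 = 15, and then Q* = 309 - 1.64·15 = 284.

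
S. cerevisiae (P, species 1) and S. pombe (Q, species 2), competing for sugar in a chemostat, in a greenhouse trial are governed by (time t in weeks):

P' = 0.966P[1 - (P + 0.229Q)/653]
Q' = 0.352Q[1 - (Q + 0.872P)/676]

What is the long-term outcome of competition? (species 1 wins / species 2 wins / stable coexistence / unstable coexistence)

stable coexistence

Compare the nullcline intercepts: K1/α12 = 653/0.229 = 2850 > K2 = 676; K2/α21 = 676/0.872 = 775 > K1 = 653.
Since both inequalities hold, each species can invade when rare, so the interior equilibrium is stable.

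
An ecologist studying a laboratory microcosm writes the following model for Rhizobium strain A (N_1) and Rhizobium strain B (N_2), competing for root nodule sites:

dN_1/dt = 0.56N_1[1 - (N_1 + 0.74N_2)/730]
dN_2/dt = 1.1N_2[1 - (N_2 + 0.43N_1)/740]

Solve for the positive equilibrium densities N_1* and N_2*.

N_1* ≈ 268, N_2* ≈ 625

Setting both brackets to zero gives the nullclines N_1 + 0.74N_2 = 730 and 0.43N_1 + N_2 = 740.
Substituting N_2 = 740 - 0.43N_1 into the first: N_1(1 - 0.74·0.43) = 730 - 0.74·740.
So N_1* = 182/0.682 = 268, and then N_2* = 740 - 0.43·268 = 625.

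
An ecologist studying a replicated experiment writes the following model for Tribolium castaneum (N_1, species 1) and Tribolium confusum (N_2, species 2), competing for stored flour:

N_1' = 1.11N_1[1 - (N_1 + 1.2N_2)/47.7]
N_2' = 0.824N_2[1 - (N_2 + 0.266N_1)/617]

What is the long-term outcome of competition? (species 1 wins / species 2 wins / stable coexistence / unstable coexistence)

species 2 excludes species 1

Compare the nullcline intercepts: K1/α12 = 47.7/1.2 = 39.8 < K2 = 617; K2/α21 = 617/0.266 = 2320 > K1 = 47.7.
Since the inequalities point opposite ways, species 2 can invade but species 1 cannot.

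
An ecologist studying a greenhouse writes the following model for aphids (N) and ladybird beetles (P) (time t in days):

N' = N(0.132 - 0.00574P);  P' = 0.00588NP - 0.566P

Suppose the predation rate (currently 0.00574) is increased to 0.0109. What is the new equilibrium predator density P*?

At the interior fixed point, setting dN/dt = 0 with N > 0 fixes P* = (prey growth rate)/(NP coefficient) — independent of the other coefficients.
With the change, P* = 0.132/0.0109 = 12.1; it falls from 23.

P* ≈ 12.1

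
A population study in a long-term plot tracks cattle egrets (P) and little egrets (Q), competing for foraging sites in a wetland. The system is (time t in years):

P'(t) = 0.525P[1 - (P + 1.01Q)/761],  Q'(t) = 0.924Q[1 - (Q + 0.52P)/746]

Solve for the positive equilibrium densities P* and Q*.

Setting both brackets to zero gives the nullclines P + 1.01Q = 761 and 0.52P + Q = 746.
Substituting Q = 746 - 0.52P into the first: P(1 - 1.01·0.52) = 761 - 1.01·746.
So P* = 7.54/0.475 = 15.9, and then Q* = 746 - 0.52·15.9 = 738.

P* ≈ 15.9, Q* ≈ 738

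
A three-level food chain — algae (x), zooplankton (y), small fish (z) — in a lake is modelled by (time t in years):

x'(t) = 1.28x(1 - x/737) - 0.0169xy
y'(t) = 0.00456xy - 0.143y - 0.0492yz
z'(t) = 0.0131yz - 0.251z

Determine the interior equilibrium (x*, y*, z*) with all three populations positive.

From dz/dt = 0: 0.0131y* = 0.251, so y* = 19.2.
From dx/dt = 0: 1.28(1 - x*/737) = 0.0169·19.2, giving x* = 737·(1 - 0.253) = 551.
From dy/dt = 0: 0.00456·551 - 0.143 = 0.0492z*, so z* = 2.37/0.0492 = 48.1.

x* ≈ 551, y* ≈ 19.2, z* ≈ 48.1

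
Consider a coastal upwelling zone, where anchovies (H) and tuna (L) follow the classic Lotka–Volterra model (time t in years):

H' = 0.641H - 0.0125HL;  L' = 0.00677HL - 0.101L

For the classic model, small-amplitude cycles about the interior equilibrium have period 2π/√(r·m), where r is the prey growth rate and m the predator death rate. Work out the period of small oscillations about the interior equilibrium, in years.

Here r = 0.641 and m = 0.101, so r·m = 0.0647.
ω = √0.0647 = 0.254 per year, hence T = 2π/ω ≈ 24.7 years.

T ≈ 24.7 years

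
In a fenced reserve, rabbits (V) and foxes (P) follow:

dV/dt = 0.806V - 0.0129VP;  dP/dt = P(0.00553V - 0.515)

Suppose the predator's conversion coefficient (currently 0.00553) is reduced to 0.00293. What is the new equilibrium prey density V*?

At the interior fixed point, setting dP/dt = 0 with P > 0 fixes V* = (predator death rate)/(VP coefficient) — independent of the other coefficients.
With the change, V* = 0.515/0.00293 = 176; it rises from 93.1.

V* ≈ 176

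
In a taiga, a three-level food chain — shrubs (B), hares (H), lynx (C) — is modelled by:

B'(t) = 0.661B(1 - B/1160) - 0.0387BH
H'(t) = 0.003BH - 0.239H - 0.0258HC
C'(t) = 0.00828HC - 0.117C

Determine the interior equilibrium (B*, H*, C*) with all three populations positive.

B* ≈ 200, H* ≈ 14.1, C* ≈ 14

From dC/dt = 0: 0.00828H* = 0.117, so H* = 14.1.
From dB/dt = 0: 0.661(1 - B*/1160) = 0.0387·14.1, giving B* = 1160·(1 - 0.827) = 200.
From dH/dt = 0: 0.003·200 - 0.239 = 0.0258C*, so C* = 0.362/0.0258 = 14.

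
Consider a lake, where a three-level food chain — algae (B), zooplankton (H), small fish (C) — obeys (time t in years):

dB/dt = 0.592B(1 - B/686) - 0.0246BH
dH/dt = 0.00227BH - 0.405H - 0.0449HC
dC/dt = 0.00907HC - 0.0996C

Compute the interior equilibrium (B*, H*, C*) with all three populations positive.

From dC/dt = 0: 0.00907H* = 0.0996, so H* = 11.
From dB/dt = 0: 0.592(1 - B*/686) = 0.0246·11, giving B* = 686·(1 - 0.456) = 373.
From dH/dt = 0: 0.00227·373 - 0.405 = 0.0449C*, so C* = 0.442/0.0449 = 9.84.

B* ≈ 373, H* ≈ 11, C* ≈ 9.84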